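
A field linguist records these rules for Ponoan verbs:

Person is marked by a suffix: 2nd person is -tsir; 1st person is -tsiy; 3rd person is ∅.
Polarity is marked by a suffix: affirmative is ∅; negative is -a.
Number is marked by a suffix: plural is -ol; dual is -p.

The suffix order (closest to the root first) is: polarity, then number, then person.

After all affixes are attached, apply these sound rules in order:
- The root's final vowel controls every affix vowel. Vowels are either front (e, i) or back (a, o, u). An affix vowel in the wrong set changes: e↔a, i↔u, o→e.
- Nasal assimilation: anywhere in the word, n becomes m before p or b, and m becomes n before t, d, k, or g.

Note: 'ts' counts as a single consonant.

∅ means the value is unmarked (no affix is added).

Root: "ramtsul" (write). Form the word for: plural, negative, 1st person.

Attach polarity negative -a → ramtsula.
Attach number plural -ol → ramtsulaol.
Attach person 1st person -tsiy → ramtsulaoltsiy.
Apply vowel harmony: ramtsulaoltsiy → ramtsulaoltsuy.
Nasal assimilation: no change.

ramtsulaoltsuy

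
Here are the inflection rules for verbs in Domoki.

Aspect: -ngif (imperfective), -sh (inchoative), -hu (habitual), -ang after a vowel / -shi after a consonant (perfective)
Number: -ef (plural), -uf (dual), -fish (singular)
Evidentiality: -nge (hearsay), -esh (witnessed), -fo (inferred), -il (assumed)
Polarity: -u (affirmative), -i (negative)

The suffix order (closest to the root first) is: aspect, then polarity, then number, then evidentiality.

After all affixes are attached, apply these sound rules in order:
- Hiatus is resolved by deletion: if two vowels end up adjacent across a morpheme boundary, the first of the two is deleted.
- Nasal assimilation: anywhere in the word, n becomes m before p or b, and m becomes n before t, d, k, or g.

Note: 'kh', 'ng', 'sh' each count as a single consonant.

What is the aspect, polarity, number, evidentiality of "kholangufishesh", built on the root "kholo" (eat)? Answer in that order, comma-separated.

perfective, affirmative, singular, witnessed

Segment: kholo-ang-u-fish-esh.
aspect: -ang/shi → perfective.
polarity: -u → affirmative.
number: -fish → singular.
evidentiality: -esh → witnessed.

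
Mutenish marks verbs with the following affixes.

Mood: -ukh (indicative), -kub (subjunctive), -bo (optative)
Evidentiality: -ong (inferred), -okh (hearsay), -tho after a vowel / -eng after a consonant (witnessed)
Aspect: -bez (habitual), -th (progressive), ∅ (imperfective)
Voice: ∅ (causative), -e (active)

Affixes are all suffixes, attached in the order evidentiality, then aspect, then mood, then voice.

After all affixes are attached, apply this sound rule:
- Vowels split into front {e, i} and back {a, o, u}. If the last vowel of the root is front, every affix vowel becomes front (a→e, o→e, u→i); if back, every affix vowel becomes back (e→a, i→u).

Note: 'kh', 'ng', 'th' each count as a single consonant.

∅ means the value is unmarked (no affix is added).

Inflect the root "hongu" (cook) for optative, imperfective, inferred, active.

Attach evidentiality inferred -ong → honguong.
aspect = imperfective: zero marking, form stays honguong.
Attach mood optative -bo → honguongbo.
Attach voice active -e → honguongboe.
Apply vowel harmony: honguongboe → honguongboa.

honguongboa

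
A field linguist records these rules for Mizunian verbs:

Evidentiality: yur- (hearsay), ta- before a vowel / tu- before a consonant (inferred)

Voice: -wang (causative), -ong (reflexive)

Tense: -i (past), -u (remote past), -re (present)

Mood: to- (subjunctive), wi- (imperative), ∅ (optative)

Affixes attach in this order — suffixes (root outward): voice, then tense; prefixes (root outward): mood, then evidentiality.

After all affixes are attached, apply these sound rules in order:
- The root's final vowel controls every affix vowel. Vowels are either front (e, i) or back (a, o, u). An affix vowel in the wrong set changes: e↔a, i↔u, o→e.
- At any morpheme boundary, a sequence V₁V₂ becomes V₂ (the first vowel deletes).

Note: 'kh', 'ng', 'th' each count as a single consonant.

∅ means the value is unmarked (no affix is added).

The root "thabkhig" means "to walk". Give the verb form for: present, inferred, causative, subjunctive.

Attach mood subjunctive to- → tothabkhig.
Attach voice causative -wang → tothabkhigwang.
Attach tense present -re → tothabkhigwangre.
Attach evidentiality inferred tu- (before consonant 't') → tutothabkhigwangre.
Apply vowel harmony: tutothabkhigwangre → titethabkhigwengre.
Vowel deletion: no change.

titethabkhigwengre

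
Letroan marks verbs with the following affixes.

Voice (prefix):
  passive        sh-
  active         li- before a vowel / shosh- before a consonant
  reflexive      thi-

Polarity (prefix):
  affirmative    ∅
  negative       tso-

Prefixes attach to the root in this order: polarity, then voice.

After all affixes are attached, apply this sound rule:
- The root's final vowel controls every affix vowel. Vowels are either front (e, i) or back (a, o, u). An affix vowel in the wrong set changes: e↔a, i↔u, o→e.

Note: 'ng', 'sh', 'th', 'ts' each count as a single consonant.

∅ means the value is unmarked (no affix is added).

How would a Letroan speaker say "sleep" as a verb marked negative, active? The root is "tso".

shoshtsotso

Attach polarity negative tso- → tsotso.
Attach voice active shosh- (before consonant 'ts') → shoshtsotso.
Vowel harmony: no change.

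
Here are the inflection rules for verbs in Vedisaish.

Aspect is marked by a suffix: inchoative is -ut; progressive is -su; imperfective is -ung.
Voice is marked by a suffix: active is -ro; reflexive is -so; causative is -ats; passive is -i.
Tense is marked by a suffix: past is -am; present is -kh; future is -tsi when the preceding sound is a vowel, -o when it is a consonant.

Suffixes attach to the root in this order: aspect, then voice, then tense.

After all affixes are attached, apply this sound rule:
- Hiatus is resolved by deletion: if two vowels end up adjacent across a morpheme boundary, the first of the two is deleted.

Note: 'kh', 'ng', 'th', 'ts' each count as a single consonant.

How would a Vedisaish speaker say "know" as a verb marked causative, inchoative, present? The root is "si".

Attach aspect inchoative -ut → siut.
Attach voice causative -ats → siutats.
Attach tense present -kh → siutatskh.
Apply vowel deletion: siutatskh → sutatskh.

sutatskh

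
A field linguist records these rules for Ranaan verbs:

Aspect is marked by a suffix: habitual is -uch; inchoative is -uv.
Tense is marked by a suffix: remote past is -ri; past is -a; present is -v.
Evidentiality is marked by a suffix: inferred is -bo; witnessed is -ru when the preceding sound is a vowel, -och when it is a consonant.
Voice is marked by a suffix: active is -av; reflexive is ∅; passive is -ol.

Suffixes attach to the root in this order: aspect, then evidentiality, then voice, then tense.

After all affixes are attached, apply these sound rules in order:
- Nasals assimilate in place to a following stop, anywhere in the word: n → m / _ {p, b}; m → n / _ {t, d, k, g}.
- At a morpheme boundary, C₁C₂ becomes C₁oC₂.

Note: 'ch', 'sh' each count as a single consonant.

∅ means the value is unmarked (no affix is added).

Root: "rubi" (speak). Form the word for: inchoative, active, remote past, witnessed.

Attach aspect inchoative -uv → rubiuv.
Attach evidentiality witnessed -och (after consonant 'v') → rubiuvoch.
Attach voice active -av → rubiuvochav.
Attach tense remote past -ri → rubiuvochavri.
Nasal assimilation: no change.
Apply epenthesis: rubiuvochavri → rubiuvochavori.

rubiuvochavori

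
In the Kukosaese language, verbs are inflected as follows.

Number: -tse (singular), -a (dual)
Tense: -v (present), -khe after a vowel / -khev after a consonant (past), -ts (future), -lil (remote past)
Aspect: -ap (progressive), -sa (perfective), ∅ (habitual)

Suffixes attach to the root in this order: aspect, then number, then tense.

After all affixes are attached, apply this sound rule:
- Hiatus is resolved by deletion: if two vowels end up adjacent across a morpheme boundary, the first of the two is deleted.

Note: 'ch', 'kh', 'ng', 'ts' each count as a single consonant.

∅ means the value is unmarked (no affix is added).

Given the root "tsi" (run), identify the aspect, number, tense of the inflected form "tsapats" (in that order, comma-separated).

Segment: tsi-ap-a-ts.
aspect: -ap → progressive.
number: -a → dual.
tense: -ts → future.

progressive, dual, future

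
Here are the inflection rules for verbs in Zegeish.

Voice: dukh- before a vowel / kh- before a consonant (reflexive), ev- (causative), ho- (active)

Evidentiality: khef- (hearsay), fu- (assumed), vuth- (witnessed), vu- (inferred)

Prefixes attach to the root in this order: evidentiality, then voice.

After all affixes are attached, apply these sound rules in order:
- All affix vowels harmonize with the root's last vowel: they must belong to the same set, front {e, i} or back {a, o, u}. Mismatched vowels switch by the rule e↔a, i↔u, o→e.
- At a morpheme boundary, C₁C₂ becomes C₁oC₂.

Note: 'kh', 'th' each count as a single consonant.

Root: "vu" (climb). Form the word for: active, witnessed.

hovuthovu

Attach evidentiality witnessed vuth- → vuthvu.
Attach voice active ho- → hovuthvu.
Vowel harmony: no change.
Apply epenthesis: hovuthvu → hovuthovu.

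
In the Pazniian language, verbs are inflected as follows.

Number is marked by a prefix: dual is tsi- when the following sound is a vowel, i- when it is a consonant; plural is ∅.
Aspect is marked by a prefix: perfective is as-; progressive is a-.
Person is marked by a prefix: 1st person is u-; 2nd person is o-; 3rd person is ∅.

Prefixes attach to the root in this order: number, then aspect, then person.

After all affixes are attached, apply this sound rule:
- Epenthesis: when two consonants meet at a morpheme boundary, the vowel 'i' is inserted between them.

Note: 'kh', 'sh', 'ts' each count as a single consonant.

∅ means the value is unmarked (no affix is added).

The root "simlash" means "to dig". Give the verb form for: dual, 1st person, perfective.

Attach number dual i- (before consonant 's') → isimlash.
Attach aspect perfective as- → asisimlash.
Attach person 1st person u- → uasisimlash.
Epenthesis: no change.

uasisimlash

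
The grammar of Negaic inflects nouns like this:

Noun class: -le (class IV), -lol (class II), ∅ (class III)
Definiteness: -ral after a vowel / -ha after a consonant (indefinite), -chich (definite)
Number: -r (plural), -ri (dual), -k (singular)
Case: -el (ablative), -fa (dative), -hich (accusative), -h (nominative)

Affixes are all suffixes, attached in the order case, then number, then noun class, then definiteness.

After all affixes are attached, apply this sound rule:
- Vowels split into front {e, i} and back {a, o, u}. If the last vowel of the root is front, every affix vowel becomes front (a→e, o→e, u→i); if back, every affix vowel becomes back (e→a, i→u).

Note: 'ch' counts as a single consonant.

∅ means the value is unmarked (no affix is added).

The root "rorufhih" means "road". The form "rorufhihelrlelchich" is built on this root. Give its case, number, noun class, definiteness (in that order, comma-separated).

Segment: rorufhih-el-r-lol-chich.
case: -el → ablative.
number: -r → plural.
noun class: -lol → class II.
definiteness: -chich → definite.

ablative, plural, class II, definite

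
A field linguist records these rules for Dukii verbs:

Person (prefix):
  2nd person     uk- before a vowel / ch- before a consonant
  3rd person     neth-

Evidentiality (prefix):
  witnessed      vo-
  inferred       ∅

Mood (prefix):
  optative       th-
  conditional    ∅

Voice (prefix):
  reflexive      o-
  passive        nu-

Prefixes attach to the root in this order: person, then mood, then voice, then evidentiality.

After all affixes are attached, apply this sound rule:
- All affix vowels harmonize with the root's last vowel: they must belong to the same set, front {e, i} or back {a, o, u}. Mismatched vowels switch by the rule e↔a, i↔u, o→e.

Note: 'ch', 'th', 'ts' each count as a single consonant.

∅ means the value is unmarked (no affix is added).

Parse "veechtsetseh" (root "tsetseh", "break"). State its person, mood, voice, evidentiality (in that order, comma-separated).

Segment: vo-o-ch-tsetseh.
person: uk/ch- → 2nd person.
mood: ∅ → conditional.
voice: o- → reflexive.
evidentiality: vo- → witnessed.

2nd person, conditional, reflexive, witnessed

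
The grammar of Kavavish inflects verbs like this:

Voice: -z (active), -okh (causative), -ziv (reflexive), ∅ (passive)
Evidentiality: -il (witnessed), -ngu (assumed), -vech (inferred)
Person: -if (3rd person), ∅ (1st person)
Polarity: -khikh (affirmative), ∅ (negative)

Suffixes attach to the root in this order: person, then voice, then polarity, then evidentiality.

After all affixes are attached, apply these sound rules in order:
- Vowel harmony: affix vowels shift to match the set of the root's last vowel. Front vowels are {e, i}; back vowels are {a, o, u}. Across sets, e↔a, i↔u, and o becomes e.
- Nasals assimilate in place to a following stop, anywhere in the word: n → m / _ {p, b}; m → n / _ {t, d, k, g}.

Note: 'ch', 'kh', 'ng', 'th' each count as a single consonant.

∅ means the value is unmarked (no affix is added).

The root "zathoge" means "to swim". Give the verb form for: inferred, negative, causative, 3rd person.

Attach person 3rd person -if → zathogeif.
Attach voice causative -okh → zathogeifokh.
polarity = negative: zero marking, form stays zathogeifokh.
Attach evidentiality inferred -vech → zathogeifokhvech.
Apply vowel harmony: zathogeifokhvech → zathogeifekhvech.
Nasal assimilation: no change.

zathogeifekhvech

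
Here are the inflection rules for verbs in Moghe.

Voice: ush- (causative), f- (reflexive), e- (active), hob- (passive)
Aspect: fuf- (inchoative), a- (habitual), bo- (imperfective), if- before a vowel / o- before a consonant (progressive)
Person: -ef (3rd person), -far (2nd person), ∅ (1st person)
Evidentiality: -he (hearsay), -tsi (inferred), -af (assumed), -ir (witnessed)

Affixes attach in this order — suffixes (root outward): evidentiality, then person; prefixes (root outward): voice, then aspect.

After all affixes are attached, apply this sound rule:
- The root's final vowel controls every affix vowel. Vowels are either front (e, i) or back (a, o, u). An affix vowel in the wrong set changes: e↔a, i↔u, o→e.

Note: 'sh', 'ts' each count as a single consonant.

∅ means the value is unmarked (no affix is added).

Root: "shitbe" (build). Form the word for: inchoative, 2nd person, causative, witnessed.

Attach voice causative ush- → ushshitbe.
Attach aspect inchoative fuf- → fufushshitbe.
Attach evidentiality witnessed -ir → fufushshitbeir.
Attach person 2nd person -far → fufushshitbeirfar.
Apply vowel harmony: fufushshitbeirfar → fifishshitbeirfer.

fifishshitbeirfer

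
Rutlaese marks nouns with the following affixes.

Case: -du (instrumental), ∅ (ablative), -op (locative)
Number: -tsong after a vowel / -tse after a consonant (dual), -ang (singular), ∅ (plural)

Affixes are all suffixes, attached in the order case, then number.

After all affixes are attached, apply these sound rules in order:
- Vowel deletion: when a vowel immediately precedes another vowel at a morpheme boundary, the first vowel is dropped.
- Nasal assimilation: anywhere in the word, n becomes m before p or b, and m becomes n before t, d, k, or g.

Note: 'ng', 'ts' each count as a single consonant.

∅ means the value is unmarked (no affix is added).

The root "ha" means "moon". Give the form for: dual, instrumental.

hadutsong

Attach case instrumental -du → hadu.
Attach number dual -tsong (after vowel 'u') → hadutsong.
Vowel deletion: no change.
Nasal assimilation: no change.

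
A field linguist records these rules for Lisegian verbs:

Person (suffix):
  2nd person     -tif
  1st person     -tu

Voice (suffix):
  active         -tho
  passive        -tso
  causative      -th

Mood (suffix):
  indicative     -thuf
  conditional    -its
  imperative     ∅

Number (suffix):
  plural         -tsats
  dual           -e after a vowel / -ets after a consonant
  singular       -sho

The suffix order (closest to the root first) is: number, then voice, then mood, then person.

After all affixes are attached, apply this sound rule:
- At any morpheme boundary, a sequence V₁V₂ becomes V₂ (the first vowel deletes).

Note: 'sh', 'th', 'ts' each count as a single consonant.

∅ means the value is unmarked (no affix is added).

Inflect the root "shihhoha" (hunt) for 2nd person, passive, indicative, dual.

Attach number dual -e (after vowel 'a') → shihhohae.
Attach voice passive -tso → shihhohaetso.
Attach mood indicative -thuf → shihhohaetsothuf.
Attach person 2nd person -tif → shihhohaetsothuftif.
Apply vowel deletion: shihhohaetsothuftif → shihhohetsothuftif.

shihhohetsothuftif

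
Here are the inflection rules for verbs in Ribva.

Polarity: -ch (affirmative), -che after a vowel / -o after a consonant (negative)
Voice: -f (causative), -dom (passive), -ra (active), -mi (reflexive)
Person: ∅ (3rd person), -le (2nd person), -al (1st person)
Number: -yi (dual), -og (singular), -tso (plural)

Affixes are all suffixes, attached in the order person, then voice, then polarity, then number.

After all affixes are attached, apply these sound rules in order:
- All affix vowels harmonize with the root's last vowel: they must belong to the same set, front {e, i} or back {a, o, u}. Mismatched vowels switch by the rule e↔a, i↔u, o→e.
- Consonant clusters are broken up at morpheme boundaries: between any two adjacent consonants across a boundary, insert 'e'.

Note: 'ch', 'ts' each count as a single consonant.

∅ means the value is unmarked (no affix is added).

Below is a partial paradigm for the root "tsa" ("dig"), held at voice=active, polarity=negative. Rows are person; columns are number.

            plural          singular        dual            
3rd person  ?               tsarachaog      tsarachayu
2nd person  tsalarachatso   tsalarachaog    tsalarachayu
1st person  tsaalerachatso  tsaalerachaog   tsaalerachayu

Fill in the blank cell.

tsarachatso

person = 3rd person: zero marking, form stays tsa.
Attach voice active -ra → tsara.
Attach polarity negative -che (after vowel 'a') → tsarache.
Attach number plural -tso → tsarachetso.
Apply vowel harmony: tsarachetso → tsarachatso.
Epenthesis: no change.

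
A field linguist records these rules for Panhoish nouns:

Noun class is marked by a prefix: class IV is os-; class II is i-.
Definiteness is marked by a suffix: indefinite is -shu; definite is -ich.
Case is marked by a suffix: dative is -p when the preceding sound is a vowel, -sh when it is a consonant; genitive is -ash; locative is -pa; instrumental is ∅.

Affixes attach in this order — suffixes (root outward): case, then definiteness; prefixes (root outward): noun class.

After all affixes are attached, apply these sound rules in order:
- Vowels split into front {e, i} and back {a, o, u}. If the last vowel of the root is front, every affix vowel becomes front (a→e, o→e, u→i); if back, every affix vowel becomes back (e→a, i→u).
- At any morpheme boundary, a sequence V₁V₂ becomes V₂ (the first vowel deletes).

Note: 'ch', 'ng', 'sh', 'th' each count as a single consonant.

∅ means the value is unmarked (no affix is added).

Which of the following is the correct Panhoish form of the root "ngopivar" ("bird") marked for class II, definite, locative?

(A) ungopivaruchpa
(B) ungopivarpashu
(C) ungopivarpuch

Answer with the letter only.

C

Attach case locative -pa → ngopivarpa.
Attach definiteness definite -ich → ngopivarpaich.
Attach noun class class II i- → ingopivarpaich.
Apply vowel harmony: ingopivarpaich → ungopivarpauch.
Apply vowel deletion: ungopivarpauch → ungopivarpuch.
So the correct form is ungopivarpuch, option (C).
(A) ungopivaruchpa is wrong: it has the affixes in the wrong order.
(B) ungopivarpashu is wrong: it uses indefinite instead of definite for definiteness.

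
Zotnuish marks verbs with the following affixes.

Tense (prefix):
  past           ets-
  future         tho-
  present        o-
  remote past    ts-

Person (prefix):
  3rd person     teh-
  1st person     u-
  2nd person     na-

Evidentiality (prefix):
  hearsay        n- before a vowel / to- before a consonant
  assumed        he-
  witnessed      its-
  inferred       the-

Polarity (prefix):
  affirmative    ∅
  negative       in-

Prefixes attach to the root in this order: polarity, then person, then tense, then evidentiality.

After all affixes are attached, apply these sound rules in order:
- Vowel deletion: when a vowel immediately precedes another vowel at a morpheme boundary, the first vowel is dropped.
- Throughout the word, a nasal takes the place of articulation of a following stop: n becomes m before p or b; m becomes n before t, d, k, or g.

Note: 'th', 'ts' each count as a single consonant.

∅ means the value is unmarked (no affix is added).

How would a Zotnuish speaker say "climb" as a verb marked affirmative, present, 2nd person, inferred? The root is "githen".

thonagithen

polarity = affirmative: zero marking, form stays githen.
Attach person 2nd person na- → nagithen.
Attach tense present o- → onagithen.
Attach evidentiality inferred the- → theonagithen.
Apply vowel deletion: theonagithen → thonagithen.
Nasal assimilation: no change.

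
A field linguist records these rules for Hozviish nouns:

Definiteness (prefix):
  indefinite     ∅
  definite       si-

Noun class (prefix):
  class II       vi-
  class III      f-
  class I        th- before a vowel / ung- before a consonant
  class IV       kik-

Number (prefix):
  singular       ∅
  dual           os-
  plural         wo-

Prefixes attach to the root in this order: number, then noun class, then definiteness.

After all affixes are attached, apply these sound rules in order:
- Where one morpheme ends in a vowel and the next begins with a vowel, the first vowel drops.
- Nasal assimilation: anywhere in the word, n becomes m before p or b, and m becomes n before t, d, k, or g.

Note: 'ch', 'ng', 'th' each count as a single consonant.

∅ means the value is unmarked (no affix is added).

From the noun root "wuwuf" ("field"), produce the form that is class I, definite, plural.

sungwowuwuf

Attach number plural wo- → wowuwuf.
Attach noun class class I ung- (before consonant 'w') → ungwowuwuf.
Attach definiteness definite si- → siungwowuwuf.
Apply vowel deletion: siungwowuwuf → sungwowuwuf.
Nasal assimilation: no change.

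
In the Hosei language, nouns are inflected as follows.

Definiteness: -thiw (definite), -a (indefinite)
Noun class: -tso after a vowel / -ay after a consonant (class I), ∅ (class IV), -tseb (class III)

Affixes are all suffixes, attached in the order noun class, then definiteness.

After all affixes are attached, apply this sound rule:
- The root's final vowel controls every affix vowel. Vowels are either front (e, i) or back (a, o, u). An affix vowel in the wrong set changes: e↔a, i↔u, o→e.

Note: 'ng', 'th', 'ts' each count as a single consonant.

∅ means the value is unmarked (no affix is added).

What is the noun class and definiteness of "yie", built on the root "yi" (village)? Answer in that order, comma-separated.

Segment: yi-a.
noun class: ∅ → class IV.
definiteness: -a → indefinite.

class IV, indefinite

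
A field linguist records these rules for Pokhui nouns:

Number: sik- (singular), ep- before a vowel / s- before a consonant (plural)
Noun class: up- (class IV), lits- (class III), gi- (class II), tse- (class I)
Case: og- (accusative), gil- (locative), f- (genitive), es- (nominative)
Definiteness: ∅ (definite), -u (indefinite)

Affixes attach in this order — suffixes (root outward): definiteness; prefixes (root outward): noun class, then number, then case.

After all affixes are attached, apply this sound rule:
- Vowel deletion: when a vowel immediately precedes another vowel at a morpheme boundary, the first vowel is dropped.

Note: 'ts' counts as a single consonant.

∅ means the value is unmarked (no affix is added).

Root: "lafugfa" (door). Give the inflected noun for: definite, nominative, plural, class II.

essgilafugfa

Attach noun class class II gi- → gilafugfa.
Attach number plural s- (before consonant 'g') → sgilafugfa.
definiteness = definite: zero marking, form stays sgilafugfa.
Attach case nominative es- → essgilafugfa.
Vowel deletion: no change.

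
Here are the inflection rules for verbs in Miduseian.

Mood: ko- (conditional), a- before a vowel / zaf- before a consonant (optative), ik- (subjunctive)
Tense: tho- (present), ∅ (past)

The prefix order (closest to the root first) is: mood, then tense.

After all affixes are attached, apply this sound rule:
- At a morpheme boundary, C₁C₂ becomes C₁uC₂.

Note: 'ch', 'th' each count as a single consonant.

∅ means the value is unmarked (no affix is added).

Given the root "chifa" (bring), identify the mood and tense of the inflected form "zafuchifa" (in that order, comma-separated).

optative, past

Segment: zaf-chifa.
mood: a/zaf- → optative.
tense: ∅ → past.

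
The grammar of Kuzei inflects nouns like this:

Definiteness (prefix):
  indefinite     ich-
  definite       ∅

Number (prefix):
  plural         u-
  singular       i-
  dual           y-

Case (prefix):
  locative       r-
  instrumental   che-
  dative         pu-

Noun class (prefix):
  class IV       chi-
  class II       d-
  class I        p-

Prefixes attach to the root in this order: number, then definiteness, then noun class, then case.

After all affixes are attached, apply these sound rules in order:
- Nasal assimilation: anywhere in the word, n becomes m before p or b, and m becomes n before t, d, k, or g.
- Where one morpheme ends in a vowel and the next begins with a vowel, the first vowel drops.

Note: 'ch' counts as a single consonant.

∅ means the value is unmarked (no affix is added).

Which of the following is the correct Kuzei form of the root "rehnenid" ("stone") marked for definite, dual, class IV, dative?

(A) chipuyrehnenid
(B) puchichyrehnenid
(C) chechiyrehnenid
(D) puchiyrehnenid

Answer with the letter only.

Attach number dual y- → yrehnenid.
definiteness = definite: zero marking, form stays yrehnenid.
Attach noun class class IV chi- → chiyrehnenid.
Attach case dative pu- → puchiyrehnenid.
Nasal assimilation: no change.
Vowel deletion: no change.
So the correct form is puchiyrehnenid, option (D).
(A) chipuyrehnenid is wrong: it has the affixes in the wrong order.
(C) chechiyrehnenid is wrong: it uses instrumental instead of dative for case.
(B) puchichyrehnenid is wrong: it uses indefinite instead of definite for definiteness.

D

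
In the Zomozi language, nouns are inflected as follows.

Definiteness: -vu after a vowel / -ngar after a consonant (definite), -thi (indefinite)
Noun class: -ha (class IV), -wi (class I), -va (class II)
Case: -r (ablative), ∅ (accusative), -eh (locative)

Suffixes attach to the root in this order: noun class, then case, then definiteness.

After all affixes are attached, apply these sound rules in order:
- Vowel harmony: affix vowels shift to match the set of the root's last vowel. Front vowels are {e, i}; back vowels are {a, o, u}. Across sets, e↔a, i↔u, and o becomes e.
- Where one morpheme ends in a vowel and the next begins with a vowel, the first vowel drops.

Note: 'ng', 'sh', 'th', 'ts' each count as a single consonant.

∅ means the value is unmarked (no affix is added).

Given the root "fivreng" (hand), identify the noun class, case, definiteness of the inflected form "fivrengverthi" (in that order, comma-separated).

Segment: fivreng-va-r-thi.
noun class: -va → class II.
case: -r → ablative.
definiteness: -thi → indefinite.

class II, ablative, indefinite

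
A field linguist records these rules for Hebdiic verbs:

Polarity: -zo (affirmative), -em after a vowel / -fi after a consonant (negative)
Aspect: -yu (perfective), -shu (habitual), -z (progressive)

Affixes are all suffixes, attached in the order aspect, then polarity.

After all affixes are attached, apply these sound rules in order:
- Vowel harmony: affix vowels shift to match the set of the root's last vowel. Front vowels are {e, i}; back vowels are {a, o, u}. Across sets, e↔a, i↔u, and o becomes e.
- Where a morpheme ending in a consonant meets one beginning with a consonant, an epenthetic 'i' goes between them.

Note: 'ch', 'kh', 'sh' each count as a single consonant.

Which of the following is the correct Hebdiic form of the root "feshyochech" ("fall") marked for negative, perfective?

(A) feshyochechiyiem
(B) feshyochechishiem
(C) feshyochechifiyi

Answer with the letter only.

Attach aspect perfective -yu → feshyochechyu.
Attach polarity negative -em (after vowel 'u') → feshyochechyuem.
Apply vowel harmony: feshyochechyuem → feshyochechyiem.
Apply epenthesis: feshyochechyiem → feshyochechiyiem.
So the correct form is feshyochechiyiem, option (A).
(C) feshyochechifiyi is wrong: it has the affixes in the wrong order.
(B) feshyochechishiem is wrong: it uses habitual instead of perfective for aspect.

A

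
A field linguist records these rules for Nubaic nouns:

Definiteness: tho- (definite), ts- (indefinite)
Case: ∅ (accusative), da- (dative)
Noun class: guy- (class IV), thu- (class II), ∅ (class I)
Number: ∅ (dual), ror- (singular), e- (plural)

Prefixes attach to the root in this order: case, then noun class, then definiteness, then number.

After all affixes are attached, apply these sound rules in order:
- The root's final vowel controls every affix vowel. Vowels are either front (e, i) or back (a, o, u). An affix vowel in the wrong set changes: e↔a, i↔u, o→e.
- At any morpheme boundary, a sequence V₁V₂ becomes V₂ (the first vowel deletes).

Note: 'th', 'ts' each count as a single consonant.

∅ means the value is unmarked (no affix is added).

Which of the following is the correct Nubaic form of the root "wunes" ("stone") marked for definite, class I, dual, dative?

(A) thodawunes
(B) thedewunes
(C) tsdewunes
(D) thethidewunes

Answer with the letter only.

B

Attach case dative da- → dawunes.
noun class = class I: zero marking, form stays dawunes.
Attach definiteness definite tho- → thodawunes.
number = dual: zero marking, form stays thodawunes.
Apply vowel harmony: thodawunes → thedewunes.
Vowel deletion: no change.
So the correct form is thedewunes, option (B).
(C) tsdewunes is wrong: it uses indefinite instead of definite for definiteness.
(A) thodawunes is wrong: it fails to apply the sound rule(s).
(D) thethidewunes is wrong: it uses class II instead of class I for noun class.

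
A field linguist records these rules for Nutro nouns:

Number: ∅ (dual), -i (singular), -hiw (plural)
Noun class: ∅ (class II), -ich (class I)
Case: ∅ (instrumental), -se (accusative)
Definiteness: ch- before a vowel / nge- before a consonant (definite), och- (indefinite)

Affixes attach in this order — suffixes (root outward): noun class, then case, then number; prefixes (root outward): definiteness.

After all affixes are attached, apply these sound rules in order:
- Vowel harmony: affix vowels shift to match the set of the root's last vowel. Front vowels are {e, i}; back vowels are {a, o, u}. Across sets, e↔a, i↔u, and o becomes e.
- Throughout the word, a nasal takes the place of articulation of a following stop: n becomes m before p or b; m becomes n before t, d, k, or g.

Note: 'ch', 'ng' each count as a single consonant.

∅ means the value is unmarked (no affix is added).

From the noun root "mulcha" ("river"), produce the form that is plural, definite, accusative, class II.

noun class = class II: zero marking, form stays mulcha.
Attach case accusative -se → mulchase.
Attach number plural -hiw → mulchasehiw.
Attach definiteness definite nge- (before consonant 'm') → ngemulchasehiw.
Apply vowel harmony: ngemulchasehiw → ngamulchasahuw.
Nasal assimilation: no change.

ngamulchasahuw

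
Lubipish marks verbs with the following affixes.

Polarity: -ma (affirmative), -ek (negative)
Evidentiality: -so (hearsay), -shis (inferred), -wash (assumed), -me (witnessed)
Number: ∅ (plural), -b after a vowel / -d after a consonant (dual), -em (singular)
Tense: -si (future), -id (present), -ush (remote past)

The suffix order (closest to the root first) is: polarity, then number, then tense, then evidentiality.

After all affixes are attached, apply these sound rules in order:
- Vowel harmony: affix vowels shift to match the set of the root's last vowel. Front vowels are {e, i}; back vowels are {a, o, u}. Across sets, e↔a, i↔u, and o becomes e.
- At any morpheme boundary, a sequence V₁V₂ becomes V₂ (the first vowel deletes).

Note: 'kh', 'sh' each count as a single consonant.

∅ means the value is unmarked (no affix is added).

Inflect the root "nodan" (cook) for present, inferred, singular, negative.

nodanakamudshus

Attach polarity negative -ek → nodanek.
Attach number singular -em → nodanekem.
Attach tense present -id → nodanekemid.
Attach evidentiality inferred -shis → nodanekemidshis.
Apply vowel harmony: nodanekemidshis → nodanakamudshus.
Vowel deletion: no change.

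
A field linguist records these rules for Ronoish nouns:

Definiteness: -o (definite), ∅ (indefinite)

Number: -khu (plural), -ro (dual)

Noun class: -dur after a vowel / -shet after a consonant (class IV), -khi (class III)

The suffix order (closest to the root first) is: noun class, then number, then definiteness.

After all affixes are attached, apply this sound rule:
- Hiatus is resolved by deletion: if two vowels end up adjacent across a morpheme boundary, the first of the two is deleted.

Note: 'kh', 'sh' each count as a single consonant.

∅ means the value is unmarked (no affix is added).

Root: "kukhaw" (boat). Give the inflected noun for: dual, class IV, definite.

kukhawshetro

Attach noun class class IV -shet (after consonant 'w') → kukhawshet.
Attach number dual -ro → kukhawshetro.
Attach definiteness definite -o → kukhawshetroo.
Apply vowel deletion: kukhawshetroo → kukhawshetro.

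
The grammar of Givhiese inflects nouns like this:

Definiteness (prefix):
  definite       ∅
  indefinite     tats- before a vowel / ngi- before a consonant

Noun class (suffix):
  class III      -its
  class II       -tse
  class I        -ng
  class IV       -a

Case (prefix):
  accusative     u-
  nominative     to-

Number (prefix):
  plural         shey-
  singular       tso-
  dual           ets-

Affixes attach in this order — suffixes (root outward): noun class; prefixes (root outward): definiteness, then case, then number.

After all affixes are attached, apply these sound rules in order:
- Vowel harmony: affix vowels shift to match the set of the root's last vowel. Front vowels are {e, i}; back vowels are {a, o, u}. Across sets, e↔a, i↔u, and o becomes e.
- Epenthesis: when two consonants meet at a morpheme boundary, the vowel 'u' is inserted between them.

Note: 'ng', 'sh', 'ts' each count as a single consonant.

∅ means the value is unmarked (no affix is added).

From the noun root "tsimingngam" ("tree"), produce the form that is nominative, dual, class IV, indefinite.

Attach definiteness indefinite ngi- (before consonant 'ts') → ngitsimingngam.
Attach noun class class IV -a → ngitsimingngama.
Attach case nominative to- → tongitsimingngama.
Attach number dual ets- → etstongitsimingngama.
Apply vowel harmony: etstongitsimingngama → atstongutsimingngama.
Apply epenthesis: atstongutsimingngama → atsutongutsimingngama.

atsutongutsimingngama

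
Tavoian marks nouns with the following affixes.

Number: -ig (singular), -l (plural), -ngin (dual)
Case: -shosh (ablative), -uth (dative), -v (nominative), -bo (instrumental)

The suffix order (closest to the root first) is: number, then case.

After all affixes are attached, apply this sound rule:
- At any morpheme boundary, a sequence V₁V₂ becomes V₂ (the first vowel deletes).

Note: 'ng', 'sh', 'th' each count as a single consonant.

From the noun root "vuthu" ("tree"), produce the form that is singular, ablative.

vuthigshosh

Attach number singular -ig → vuthuig.
Attach case ablative -shosh → vuthuigshosh.
Apply vowel deletion: vuthuigshosh → vuthigshosh.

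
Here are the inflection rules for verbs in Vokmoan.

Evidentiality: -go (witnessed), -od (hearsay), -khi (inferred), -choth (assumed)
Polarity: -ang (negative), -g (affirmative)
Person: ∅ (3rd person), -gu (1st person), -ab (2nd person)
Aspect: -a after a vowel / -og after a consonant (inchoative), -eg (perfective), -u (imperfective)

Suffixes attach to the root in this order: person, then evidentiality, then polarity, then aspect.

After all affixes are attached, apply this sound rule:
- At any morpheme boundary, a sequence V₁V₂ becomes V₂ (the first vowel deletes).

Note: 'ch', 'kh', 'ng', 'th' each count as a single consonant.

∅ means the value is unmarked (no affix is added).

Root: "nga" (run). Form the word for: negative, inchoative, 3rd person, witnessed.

person = 3rd person: zero marking, form stays nga.
Attach evidentiality witnessed -go → ngago.
Attach polarity negative -ang → ngagoang.
Attach aspect inchoative -og (after consonant 'ng') → ngagoangog.
Apply vowel deletion: ngagoangog → ngagangog.

ngagangog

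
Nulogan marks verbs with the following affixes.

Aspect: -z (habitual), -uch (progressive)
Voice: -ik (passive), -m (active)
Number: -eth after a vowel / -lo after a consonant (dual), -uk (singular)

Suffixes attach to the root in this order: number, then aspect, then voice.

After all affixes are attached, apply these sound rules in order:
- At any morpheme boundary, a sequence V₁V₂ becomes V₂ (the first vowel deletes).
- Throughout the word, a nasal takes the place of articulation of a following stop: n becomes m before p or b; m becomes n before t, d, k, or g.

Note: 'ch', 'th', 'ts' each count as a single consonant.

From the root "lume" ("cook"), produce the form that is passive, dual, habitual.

Attach number dual -eth (after vowel 'e') → lumeeth.
Attach aspect habitual -z → lumeethz.
Attach voice passive -ik → lumeethzik.
Apply vowel deletion: lumeethzik → lumethzik.
Nasal assimilation: no change.

lumethzik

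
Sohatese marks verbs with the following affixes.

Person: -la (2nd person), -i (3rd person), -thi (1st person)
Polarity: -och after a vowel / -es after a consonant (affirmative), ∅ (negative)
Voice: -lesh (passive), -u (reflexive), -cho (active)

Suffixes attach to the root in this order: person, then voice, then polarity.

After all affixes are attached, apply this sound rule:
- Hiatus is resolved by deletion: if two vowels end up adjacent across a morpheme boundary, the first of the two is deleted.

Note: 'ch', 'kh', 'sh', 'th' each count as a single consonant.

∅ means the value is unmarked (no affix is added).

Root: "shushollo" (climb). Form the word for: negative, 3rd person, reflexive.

Attach person 3rd person -i → shusholloi.
Attach voice reflexive -u → shusholloiu.
polarity = negative: zero marking, form stays shusholloiu.
Apply vowel deletion: shusholloiu → shushollu.

shushollu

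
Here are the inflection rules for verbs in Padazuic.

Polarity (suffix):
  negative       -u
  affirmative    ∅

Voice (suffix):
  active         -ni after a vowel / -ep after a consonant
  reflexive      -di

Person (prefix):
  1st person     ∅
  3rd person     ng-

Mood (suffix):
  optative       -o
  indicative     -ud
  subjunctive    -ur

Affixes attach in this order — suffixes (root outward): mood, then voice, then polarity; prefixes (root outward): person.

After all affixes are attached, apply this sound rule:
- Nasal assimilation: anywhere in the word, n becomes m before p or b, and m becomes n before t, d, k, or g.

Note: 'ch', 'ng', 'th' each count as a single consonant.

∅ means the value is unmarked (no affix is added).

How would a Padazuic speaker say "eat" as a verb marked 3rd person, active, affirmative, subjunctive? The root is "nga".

ngngaurep

Attach mood subjunctive -ur → ngaur.
Attach voice active -ep (after consonant 'r') → ngaurep.
Attach person 3rd person ng- → ngngaurep.
polarity = affirmative: zero marking, form stays ngngaurep.
Nasal assimilation: no change.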